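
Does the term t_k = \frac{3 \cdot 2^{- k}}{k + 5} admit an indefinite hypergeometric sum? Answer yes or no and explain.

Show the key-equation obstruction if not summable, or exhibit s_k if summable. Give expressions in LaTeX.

Ratio r(k) = (k + 5)/(2*(k + 6)).
Normal form (A,B,C) = (k/2 + 5/2, k + 6, 1).
Set up (k/2 + 5/2)·f(k+1) − (k + 5)·f(k) − (1) = 0.
From deg A=1, deg B=1, deg C=0: d=-1.
Negative degree bound (-1): no f exists, t_k not Gosper-summable.

No. Not Gosper-summable.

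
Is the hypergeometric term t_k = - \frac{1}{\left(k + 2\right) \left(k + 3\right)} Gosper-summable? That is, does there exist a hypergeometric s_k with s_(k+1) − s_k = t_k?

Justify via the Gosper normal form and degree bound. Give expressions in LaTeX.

r(k) = (k + 2)/(k + 4) after simplifying.
So A=k + 2 and B=k + 4, with C=1.
Set up (k + 2)·f(k+1) − (k + 3)·f(k) − (1) = 0.
Bound: deg f ≤ 1.
A polynomial solution: f(k) = k/2.
Certificate R = B(k−1)f/C = k*(k + 3)/2 gives s_k = -k/(2*k + 4).
Δs = -1/(k**2 + 5*k + 6), as required.

Yes. s_k = - \frac{k}{2 k + 4}.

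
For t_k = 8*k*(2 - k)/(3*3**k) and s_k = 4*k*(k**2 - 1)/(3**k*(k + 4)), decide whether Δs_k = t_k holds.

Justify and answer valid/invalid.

Invalid: residual 4*k*(2*k**2 + 7*k - 19)/(3**k*(k**2 + 9*k + 20)) ≠ 0.

s_(k+1) = 4*(k + 1)*((k + 1)**2 - 1)/(3*3**k*(k + 5))
s_(k+1) − s_k = 4*k*(-2*k**3 - 8*k**2 + 17*k + 23)/(3*3**k*(k**2 + 9*k + 20))
(s_(k+1) − s_k) − t_k = 4*k*(2*k**2 + 7*k - 19)/(3**k*(k**2 + 9*k + 20))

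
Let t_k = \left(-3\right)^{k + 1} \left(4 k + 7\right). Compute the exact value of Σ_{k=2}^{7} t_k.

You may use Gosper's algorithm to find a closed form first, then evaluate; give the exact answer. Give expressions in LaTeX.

The ratio is 3*(-4*k - 11)/(4*k + 7).
Factor: A=-3; B=1; C=k + 7/4.
Set up (-3)·f(k+1) − (1)·f(k) − (k + 7/4) = 0.
deg f ≤ 1 (via 0,0,1).
Coefficient equations give f(k) = -(k + 1)/4.
So s_k = (B(k−1)f/C)·t_k = (-(k + 1)/(4*k + 7))·t_k = 3*(-3)**k*(k + 1).
s_(k+1) − s_k = (-3)**(k + 1)*(4*k + 7) = t_k.
Σ_(k=2)^(7) t_k = s_(8) − s_(2) = 177147 − (81) = 177066.

Σ = 177066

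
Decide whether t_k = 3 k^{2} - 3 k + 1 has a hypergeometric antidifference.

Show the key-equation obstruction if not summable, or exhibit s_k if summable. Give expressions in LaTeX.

Ratio r(k) = (3*k**2 + 3*k + 1)/(3*k**2 - 3*k + 1).
Take A(k)=1, B(k)=1, C(k)=k**2 - k + 1/3.
Need (1)·f(k+1) − (1)·f(k) = k**2 - k + 1/3.
Degrees (0,0,2) ⇒ d ≤ 3.
Match coefficients ⇒ f(k) = k*(k**2 - 3*k + 3)/3.
Then R = B(k−1)f/C = k*(k**2 - 3*k + 3)/(3*k**2 - 3*k + 1), so s_k = R(k)·t_k = k*(k**2 - 3*k + 3).
Δs = 3*k**2 - 3*k + 1, as required.

Yes. s_k = k \left(k^{2} - 3 k + 3\right).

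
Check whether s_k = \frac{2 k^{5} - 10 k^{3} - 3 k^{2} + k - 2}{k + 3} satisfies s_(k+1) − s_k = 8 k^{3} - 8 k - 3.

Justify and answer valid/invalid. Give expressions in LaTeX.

s_(k+1) = (k + 2*(k + 1)**5 - 10*(k + 1)**3 - 3*(k + 1)**2 - 1)/(k + 4)
s_(k+1) − s_k = (8*k**5 + 50*k**4 + 60*k**3 - 53*k**2 - 89*k - 28)/(k**2 + 7*k + 12)
(s_(k+1) − s_k) − t_k = 2*(-3*k**4 - 14*k**3 + 3*k**2 + 14*k + 4)/(k**2 + 7*k + 12)

Invalid: residual \frac{2 \left(- 3 k^{4} - 14 k^{3} + 3 k^{2} + 14 k + 4\right)}{k^{2} + 7 k + 12} ≠ 0.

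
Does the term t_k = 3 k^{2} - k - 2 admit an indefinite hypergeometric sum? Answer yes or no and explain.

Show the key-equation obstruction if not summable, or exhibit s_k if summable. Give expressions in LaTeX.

The ratio is k*(3*k + 5)/(3*k**2 - k - 2).
Take A(k)=1, B(k)=1, C(k)=k**2 - k/3 - 2/3.
Set up (1)·f(k+1) − (1)·f(k) − (k**2 - k/3 - 2/3) = 0.
From deg A=0, deg B=0, deg C=2: d=3.
Solving with deg f ≤ 3: f(k) = k*(k**2 - 2*k - 1)/3.
So s_k = (B(k−1)f/C)·t_k = (k*(k**2 - 2*k - 1)/((k - 1)*(3*k + 2)))·t_k = k*(k**2 - 2*k - 1).
Check: Δs_k = 3*k**2 - k - 2. ✓

Yes. s_k = k \left(k^{2} - 2 k - 1\right).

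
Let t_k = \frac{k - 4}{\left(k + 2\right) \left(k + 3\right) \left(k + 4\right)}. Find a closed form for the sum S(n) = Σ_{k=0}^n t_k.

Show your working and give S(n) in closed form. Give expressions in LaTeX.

Step 1: r(k) = (k - 3)*(k + 2)/((k - 4)*(k + 5)).
Gosper form: A/B · C(k+1)/C(k) with A=k + 2, B=k + 5, C=k - 4.
Need (k + 2)·f(k+1) − (k + 4)·f(k) = k - 4.
Bound: deg f ≤ 2.
Solving with deg f ≤ 2: f(k) = -k*(k + 11)/6.
So s_k = (B(k−1)f/C)·t_k = (-k*(k + 4)*(k + 11)/(6*(k - 4)))·t_k = k*(-k - 11)/(6*(k + 2)*(k + 3)).
s_(k+1) − s_k = (k - 4)/(k**3 + 9*k**2 + 26*k + 24) = t_k.
Evaluate: s_(n+1) = (-n**2 - 13*n - 12)/(6*(n**2 + 7*n + 12)); subtract s_(0) = 0 ⇒ S(n) = (-n**2 - 13*n - 12)/(6*(n**2 + 7*n + 12)).

S(n) = \frac{- n^{2} - 13 n - 12}{6 \left(n^{2} + 7 n + 12\right)}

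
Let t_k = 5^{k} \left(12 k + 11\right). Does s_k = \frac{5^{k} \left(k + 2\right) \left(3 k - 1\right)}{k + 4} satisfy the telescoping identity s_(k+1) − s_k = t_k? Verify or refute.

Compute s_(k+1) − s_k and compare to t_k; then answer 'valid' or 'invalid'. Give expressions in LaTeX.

Invalid: residual \frac{5^{k} \left(- 24 k^{2} - 112 k - 90\right)}{k^{2} + 9 k + 20} ≠ 0.

s_(k+1) = 5**(k + 1)*(k + 3)*(3*k + 2)/(k + 5)
s_(k+1) − s_k = 5**k*(12*k**3 + 95*k**2 + 227*k + 130)/(k**2 + 9*k + 20)
(s_(k+1) − s_k) − t_k = 5**k*(-24*k**2 - 112*k - 90)/(k**2 + 9*k + 20)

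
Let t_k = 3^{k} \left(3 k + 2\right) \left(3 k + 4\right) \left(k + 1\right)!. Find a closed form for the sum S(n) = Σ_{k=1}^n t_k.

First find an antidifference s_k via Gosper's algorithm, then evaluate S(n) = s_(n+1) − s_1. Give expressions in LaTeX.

The ratio is 3*(k + 2)*(3*k + 5)*(3*k + 7)/((3*k + 2)*(3*k + 4)).
Factor: A=3*k + 6; B=1; C=k**2 + 2*k + 8/9.
f must satisfy (3*k + 6)·f(k+1) − (1)·f(k) = k**2 + 2*k + 8/9.
deg f ≤ 1 (via 1,0,2).
Solving with deg f ≤ 1: f(k) = (3*k - 2)/9.
Then R = B(k−1)f/C = (3*k - 2)/((3*k + 2)*(3*k + 4)), so s_k = R(k)·t_k = 3**k*(3*k - 2)*factorial(k + 1).
Check: Δs_k = 3**k*(3*k + 2)*(3*k + 4)*factorial(k + 1). ✓
Σ_(k=1)^n t_k = s_(n+1) − s_(1) = (3**(n + 1)*(3*n + 1)*factorial(n + 2)) − (6), i.e. 9*3**n*n*factorial(n + 2) + 3*3**n*factorial(n + 2) - 6.

S(n) = 9 \cdot 3^{n} n \left(n + 2\right)! + 3 \cdot 3^{n} \left(n + 2\right)! - 6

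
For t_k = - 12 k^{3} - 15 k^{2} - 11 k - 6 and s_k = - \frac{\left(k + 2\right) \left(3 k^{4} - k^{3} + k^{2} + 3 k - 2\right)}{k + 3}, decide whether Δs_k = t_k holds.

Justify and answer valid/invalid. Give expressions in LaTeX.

s_(k+1) = -(k + 3)*(3*k + 3*(k + 1)**4 - (k + 1)**3 + (k + 1)**2 + 1)/(k + 4)
s_(k+1) − s_k = 2*(-6*k**5 - 45*k**4 - 104*k**3 - 104*k**2 - 69*k - 26)/(k**2 + 7*k + 12)
(s_(k+1) − s_k) − t_k = (9*k**4 + 52*k**3 + 55*k**2 + 36*k + 20)/(k**2 + 7*k + 12)

Invalid: residual \frac{9 k^{4} + 52 k^{3} + 55 k^{2} + 36 k + 20}{k^{2} + 7 k + 12} ≠ 0.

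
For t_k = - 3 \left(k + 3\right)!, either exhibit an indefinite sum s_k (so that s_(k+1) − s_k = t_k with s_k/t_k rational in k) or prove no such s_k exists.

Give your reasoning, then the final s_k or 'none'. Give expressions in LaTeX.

not Gosper-summable; s_k does not exist

t_(k+1)/t_k = k + 4.
Normal form (A,B,C) = (k + 4, 1, 1).
f must satisfy (k + 4)·f(k+1) − (1)·f(k) = 1.
Bound: deg f ≤ -1.
Negative degree bound (-1): no f exists, t_k not Gosper-summable.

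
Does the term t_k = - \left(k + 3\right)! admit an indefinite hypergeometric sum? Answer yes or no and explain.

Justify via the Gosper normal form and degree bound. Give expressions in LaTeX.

No. Not Gosper-summable.

t_(k+1)/t_k = k + 4.
A = k + 4, B = 1, C = 1.
Set up (k + 4)·f(k+1) − (1)·f(k) − (1) = 0.
deg f ≤ -1 (via 1,0,0).
Bound -1 < 0, so the key equation has no polynomial solution.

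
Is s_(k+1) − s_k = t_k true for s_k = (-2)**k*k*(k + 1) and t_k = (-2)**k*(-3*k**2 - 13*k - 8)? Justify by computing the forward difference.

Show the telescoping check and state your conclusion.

Invalid: residual 2*(-2)**k*(3*k + 2) ≠ 0.

s_(k+1) = (-2)**(k + 1)*(k + 1)*(k + 2)
s_(k+1) − s_k = (-2)**k*(-3*k - 4)*(k + 1)
(s_(k+1) − s_k) − t_k = 2*(-2)**k*(3*k + 2)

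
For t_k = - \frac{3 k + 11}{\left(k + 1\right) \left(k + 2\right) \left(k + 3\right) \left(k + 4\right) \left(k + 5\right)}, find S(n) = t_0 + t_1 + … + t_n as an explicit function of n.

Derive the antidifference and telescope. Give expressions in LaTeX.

S(n) = \frac{- n^{3} - 10 n^{2} - 31 n - 22}{8 \left(n^{3} + 10 n^{2} + 31 n + 30\right)}

The ratio is (k + 1)*(3*k + 14)/((k + 6)*(3*k + 11)).
A = k + 1, B = k + 6, C = k + 11/3.
f must satisfy (k + 1)·f(k+1) − (k + 5)·f(k) = k + 11/3.
Bound: deg f ≤ 4.
Match coefficients ⇒ f(k) = k*(k + 3)*(k**2 + 7*k + 14)/24.
So s_k = (B(k−1)f/C)·t_k = (k*(k + 3)*(k + 5)*(k**2 + 7*k + 14)/(8*(3*k + 11)))·t_k = k*(-k**2 - 7*k - 14)/(8*(k**3 + 7*k**2 + 14*k + 8)).
Check: Δs_k = (-3*k - 11)/(k**5 + 15*k**4 + 85*k**3 + 225*k**2 + 274*k + 120). ✓
Σ_(k=0)^n t_k = s_(n+1) − s_(0) = ((-n**3 - 10*n**2 - 31*n - 22)/(8*(n**3 + 10*n**2 + 31*n + 30))) − (0), i.e. (-n**3 - 10*n**2 - 31*n - 22)/(8*(n**3 + 10*n**2 + 31*n + 30)).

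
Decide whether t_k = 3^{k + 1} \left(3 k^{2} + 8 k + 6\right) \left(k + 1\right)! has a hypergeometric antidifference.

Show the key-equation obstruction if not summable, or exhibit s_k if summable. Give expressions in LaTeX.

t_(k+1)/t_k = 3*(3*k**3 + 20*k**2 + 45*k + 34)/(3*k**2 + 8*k + 6).
Factor: A=3*k + 6; B=1; C=k**2 + 8*k/3 + 2.
Set up (3*k + 6)·f(k+1) − (1)·f(k) − (k**2 + 8*k/3 + 2) = 0.
From deg A=1, deg B=0, deg C=2: d=1.
A polynomial solution: f(k) = k/3.
Get s_k = R·t_k = 3**(k + 1)*k*factorial(k + 1) with R(k) = B(k−1)f(k)/C(k) = k/(3*k**2 + 8*k + 6).
Δs = 3**(k + 1)*(3*k**2 + 8*k + 6)*factorial(k + 1), as required.

Yes. s_k = 3^{k + 1} k \left(k + 1\right)!.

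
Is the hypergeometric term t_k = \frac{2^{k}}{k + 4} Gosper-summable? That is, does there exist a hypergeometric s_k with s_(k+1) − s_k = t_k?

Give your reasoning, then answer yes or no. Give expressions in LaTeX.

r(k) = 2*(k + 4)/(k + 5) after simplifying.
Take A(k)=2*k + 8, B(k)=k + 5, C(k)=1.
Set up (2*k + 8)·f(k+1) − (k + 4)·f(k) − (1) = 0.
Degrees (1,1,0) ⇒ d ≤ -1.
Negative degree bound (-1): no f exists, t_k not Gosper-summable.

No. Not Gosper-summable.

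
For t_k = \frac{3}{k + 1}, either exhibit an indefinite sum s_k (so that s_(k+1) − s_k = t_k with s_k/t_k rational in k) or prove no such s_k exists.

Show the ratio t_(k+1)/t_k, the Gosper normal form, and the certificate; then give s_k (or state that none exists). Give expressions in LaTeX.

none — t_k is not Gosper-summable

The ratio is (k + 1)/(k + 2).
Factor: A=k + 1; B=k + 2; C=1.
Set up (k + 1)·f(k+1) − (k + 1)·f(k) − (1) = 0.
d = 0 from the (1,1,0) case.
f = c0 ⇒ A·f(k+1) − B(k−1)·f(k) − C = -1. The system {-1 = 0} is inconsistent; no antidifference.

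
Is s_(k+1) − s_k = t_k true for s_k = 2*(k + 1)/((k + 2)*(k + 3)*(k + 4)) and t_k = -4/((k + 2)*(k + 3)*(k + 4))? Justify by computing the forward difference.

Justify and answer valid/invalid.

Invalid: residual 18/(k**4 + 14*k**3 + 71*k**2 + 154*k + 120) ≠ 0.

s_(k+1) = 2*(k + 2)/((k + 3)*(k + 4)*(k + 5))
s_(k+1) − s_k = 2*(-2*k - 1)/(k**4 + 14*k**3 + 71*k**2 + 154*k + 120)
(s_(k+1) − s_k) − t_k = 18/(k**4 + 14*k**3 + 71*k**2 + 154*k + 120)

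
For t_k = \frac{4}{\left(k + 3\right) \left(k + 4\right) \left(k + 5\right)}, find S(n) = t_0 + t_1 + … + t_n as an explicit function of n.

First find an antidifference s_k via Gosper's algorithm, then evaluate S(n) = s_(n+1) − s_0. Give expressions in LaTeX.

S(n) = \frac{n^{2} + 9 n + 8}{6 \left(n^{2} + 9 n + 20\right)}

Ratio r(k) = (k + 3)/(k + 6).
Factor: A=k + 3; B=k + 6; C=1.
Need (k + 3)·f(k+1) − (k + 5)·f(k) = 1.
From deg A=1, deg B=1, deg C=0: d=2.
Solving with deg f ≤ 2: f(k) = k*(k + 7)/24.
So s_k = (B(k−1)f/C)·t_k = (k*(k + 5)*(k + 7)/24)·t_k = k*(k + 7)/(6*(k + 3)*(k + 4)).
s_(k+1) − s_k = 4/(k**3 + 12*k**2 + 47*k + 60) = t_k.
Σ_(k=0)^n t_k = s_(n+1) − s_(0) = ((n**2 + 9*n + 8)/(6*(n**2 + 9*n + 20))) − (0), i.e. (n**2 + 9*n + 8)/(6*(n**2 + 9*n + 20)).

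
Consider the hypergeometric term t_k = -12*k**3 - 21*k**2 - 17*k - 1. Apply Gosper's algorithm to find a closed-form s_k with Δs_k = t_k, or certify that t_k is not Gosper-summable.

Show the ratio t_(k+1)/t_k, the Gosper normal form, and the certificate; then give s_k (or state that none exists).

s_k = k*(-3*k**3 - k**2 - k + 4)

Ratio r(k) = (12*k**3 + 57*k**2 + 95*k + 51)/(12*k**3 + 21*k**2 + 17*k + 1).
Normal form (A,B,C) = (1, 1, k**3 + 7*k**2/4 + 17*k/12 + 1/12).
Key eq: (1)·f(k+1) = (1)·f(k) + (k**3 + 7*k**2/4 + 17*k/12 + 1/12).
d = 4 from the (0,0,3) case.
Coefficient equations give f(k) = k*(3*k**3 + k**2 + k - 4)/12.
So s_k = (B(k−1)f/C)·t_k = (k*(3*k**3 + k**2 + k - 4)/(12*k**3 + 21*k**2 + 17*k + 1))·t_k = k*(-3*k**3 - k**2 - k + 4).
Δs = -12*k**3 - 21*k**2 - 17*k - 1, as required.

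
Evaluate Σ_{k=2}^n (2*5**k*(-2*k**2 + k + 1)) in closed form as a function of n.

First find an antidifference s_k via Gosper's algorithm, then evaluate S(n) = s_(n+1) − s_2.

S(n) = 5**(n + 1)*n*(1 - n)

t_(k+1)/t_k = 5*k*(2*k + 3)/(2*k**2 - k - 1).
Factor: A=5; B=1; C=k**2 - k/2 - 1/2.
f must satisfy (5)·f(k+1) − (1)·f(k) = k**2 - k/2 - 1/2.
d = 2 from the (0,0,2) case.
Match coefficients ⇒ f(k) = (k - 2)*(k - 1)/4.
Get s_k = R·t_k = 5**k*(-k**2 + 3*k - 2) with R(k) = B(k−1)f(k)/C(k) = (k - 2)/(2*(2*k + 1)).
Verify: 2*5**k*(-2*k**2 + k + 1) matches t_k.
s_(n+1) = 5**(n + 1)*n*(1 - n) and s_(2) = 0, so S(n) = 5**(n + 1)*n*(1 - n).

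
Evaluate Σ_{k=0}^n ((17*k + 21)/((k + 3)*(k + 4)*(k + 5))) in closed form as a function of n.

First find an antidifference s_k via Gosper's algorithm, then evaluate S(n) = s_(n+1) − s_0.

S(n) = (3*n**2 + 10*n + 7)/(n**2 + 9*n + 20)

t_(k+1)/t_k = (k + 3)*(17*k + 38)/((k + 6)*(17*k + 21)).
Take A(k)=k + 3, B(k)=k + 6, C(k)=k + 21/17.
Set up (k + 3)·f(k+1) − (k + 5)·f(k) − (k + 21/17) = 0.
From deg A=1, deg B=1, deg C=1: d=2.
Solve for f: f(k) = k*(3*k + 4)/17 (degree 2 ≤ 2).
So s_k = (B(k−1)f/C)·t_k = (k*(k + 5)*(3*k + 4)/(17*k + 21))·t_k = k*(3*k + 4)/((k + 3)*(k + 4)).
s_(k+1) − s_k = (17*k + 21)/(k**3 + 12*k**2 + 47*k + 60) = t_k.
Σ_(k=0)^n t_k = s_(n+1) − s_(0) = ((3*n**2 + 10*n + 7)/(n**2 + 9*n + 20)) − (0), i.e. (3*n**2 + 10*n + 7)/(n**2 + 9*n + 20).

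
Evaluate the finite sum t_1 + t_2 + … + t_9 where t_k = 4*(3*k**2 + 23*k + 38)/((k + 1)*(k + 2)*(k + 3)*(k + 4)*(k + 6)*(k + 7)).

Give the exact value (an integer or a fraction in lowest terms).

r(k) = (k + 1)*(k + 6)*(23*k + 3*(k + 1)**2 + 61)/((k + 5)*(k + 8)*(3*k**2 + 23*k + 38)) after simplifying.
Take A(k)=k + 1, B(k)=k + 8, C(k)=k**3 + 38*k**2/3 + 51*k + 190/3.
Solve (k + 1)·f(k+1) − (k + 7)·f(k) = k**3 + 38*k**2/3 + 51*k + 190/3.
Degrees (1,1,3) ⇒ d ≤ 6.
Solving with deg f ≤ 6: f(k) = k*(k + 2)*(k + 4)*(k + 5)*(k**2 + 10*k + 27)/54.
Get s_k = R·t_k = 2*k*(k**2 + 10*k + 27)/(9*(k**3 + 10*k**2 + 27*k + 18)) with R(k) = B(k−1)f(k)/C(k) = k*(k + 2)*(k + 4)*(k + 7)*(k**2 + 10*k + 27)/(18*(3*k**2 + 23*k + 38)).
Δs = 4*(3*k**2 + 23*k + 38)/(k**6 + 23*k**5 + 207*k**4 + 925*k**3 + 2144*k**2 + 2412*k + 1008), as required.
Σ_(k=1)^(9) t_k = s_(10) − s_(1) = 1135/5148 − (19/126) = 279/4004.

Σ = 279/4004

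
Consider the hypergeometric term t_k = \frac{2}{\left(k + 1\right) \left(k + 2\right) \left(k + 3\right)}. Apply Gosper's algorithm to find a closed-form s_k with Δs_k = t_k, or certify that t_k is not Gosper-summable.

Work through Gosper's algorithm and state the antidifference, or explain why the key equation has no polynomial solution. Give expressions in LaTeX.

s_k = \frac{k \left(k + 3\right)}{2 \left(k + 1\right) \left(k + 2\right)}

Step 1: r(k) = (k + 1)/(k + 4).
Normal form (A,B,C) = (k + 1, k + 4, 1).
Set up (k + 1)·f(k+1) − (k + 3)·f(k) − (1) = 0.
deg f ≤ 2 (via 1,1,0).
A polynomial solution: f(k) = k*(k + 3)/4.
Certificate R = B(k−1)f/C = k*(k + 3)**2/4 gives s_k = k*(k + 3)/(2*(k + 1)*(k + 2)).
Verify: 2/(k**3 + 6*k**2 + 11*k + 6) matches t_k.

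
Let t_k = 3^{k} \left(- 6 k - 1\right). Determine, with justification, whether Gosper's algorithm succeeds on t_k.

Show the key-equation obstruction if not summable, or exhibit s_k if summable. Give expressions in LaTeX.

Step 1: r(k) = 3*(6*k + 7)/(6*k + 1).
Take A(k)=3, B(k)=1, C(k)=k + 1/6.
Set up (3)·f(k+1) − (1)·f(k) − (k + 1/6) = 0.
From deg A=0, deg B=0, deg C=1: d=1.
A polynomial solution: f(k) = (3*k - 4)/6.
Get s_k = R·t_k = 3**k*(4 - 3*k) with R(k) = B(k−1)f(k)/C(k) = (3*k - 4)/(6*k + 1).
Check: Δs_k = 3**k*(-6*k - 1). ✓

Yes. s_k = 3^{k} \left(4 - 3 k\right).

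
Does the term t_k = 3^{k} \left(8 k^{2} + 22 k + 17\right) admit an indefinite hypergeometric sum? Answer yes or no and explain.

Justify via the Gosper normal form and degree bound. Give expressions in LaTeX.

Yes. s_k = 3^{k} \left(4 k^{2} - k + 4\right).

The ratio is 3*(8*k**2 + 38*k + 47)/(8*k**2 + 22*k + 17).
Normal form (A,B,C) = (3, 1, k**2 + 11*k/4 + 17/8).
Key eq: (3)·f(k+1) = (1)·f(k) + (k**2 + 11*k/4 + 17/8).
deg f ≤ 2 (via 0,0,2).
A polynomial solution: f(k) = (4*k**2 - k + 4)/8.
Get s_k = R·t_k = 3**k*(4*k**2 - k + 4) with R(k) = B(k−1)f(k)/C(k) = (4*k**2 - k + 4)/(8*k**2 + 22*k + 17).
s_(k+1) − s_k = 3**k*(8*k**2 + 22*k + 17) = t_k.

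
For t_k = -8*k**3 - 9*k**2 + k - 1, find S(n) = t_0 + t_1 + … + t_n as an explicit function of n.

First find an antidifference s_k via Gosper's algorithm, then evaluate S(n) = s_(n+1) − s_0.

The ratio is (-k + 8*(k + 1)**3 + 9*(k + 1)**2)/(8*k**3 + 9*k**2 - k + 1).
Take A(k)=1, B(k)=1, C(k)=k**3 + 9*k**2/8 - k/8 + 1/8.
f must satisfy (1)·f(k+1) − (1)·f(k) = k**3 + 9*k**2/8 - k/8 + 1/8.
Bound: deg f ≤ 4.
Solving with deg f ≤ 4: f(k) = k*(2*k**3 - k**2 - 3*k + 3)/8.
So s_k = (B(k−1)f/C)·t_k = (k*(2*k**3 - k**2 - 3*k + 3)/(8*k**3 + 9*k**2 - k + 1))·t_k = k*(-2*k**3 + k**2 + 3*k - 3).
Check: Δs_k = -8*k**3 - 9*k**2 + k - 1. ✓
Evaluate: s_(n+1) = -2*n**4 - 7*n**3 - 6*n**2 - 2*n - 1; subtract s_(0) = 0 ⇒ S(n) = -2*n**4 - 7*n**3 - 6*n**2 - 2*n - 1.

S(n) = -2*n**4 - 7*n**3 - 6*n**2 - 2*n - 1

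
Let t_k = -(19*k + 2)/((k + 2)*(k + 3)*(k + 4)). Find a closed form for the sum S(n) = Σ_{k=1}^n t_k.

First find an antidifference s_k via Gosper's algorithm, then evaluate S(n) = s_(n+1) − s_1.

t_(k+1)/t_k = (k + 2)*(19*k + 21)/((k + 5)*(19*k + 2)).
Normal form (A,B,C) = (k + 2, k + 5, k + 2/19).
Set up (k + 2)·f(k+1) − (k + 4)·f(k) − (k + 2/19) = 0.
Degrees (1,1,1) ⇒ d ≤ 2.
Coefficient equations give f(k) = k*(10*k - 7)/57.
Then R = B(k−1)f/C = k*(k + 4)*(10*k - 7)/(3*(19*k + 2)), so s_k = R(k)·t_k = k*(7 - 10*k)/(3*(k + 2)*(k + 3)).
Verify: (-19*k - 2)/(k**3 + 9*k**2 + 26*k + 24) matches t_k.
s_(n+1) = (-10*n**2 - 13*n - 3)/(3*(n**2 + 7*n + 12)) and s_(1) = -1/12, so S(n) = n*(-13*n - 15)/(4*(n**2 + 7*n + 12)).

S(n) = n*(-13*n - 15)/(4*(n**2 + 7*n + 12))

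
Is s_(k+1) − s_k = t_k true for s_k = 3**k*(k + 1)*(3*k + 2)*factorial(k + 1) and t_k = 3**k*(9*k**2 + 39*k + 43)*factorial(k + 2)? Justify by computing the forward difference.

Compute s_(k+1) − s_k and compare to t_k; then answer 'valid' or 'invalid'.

Invalid: residual -3**k*(9*k**2 + 30*k + 28)*factorial(k + 1) ≠ 0.

s_(k+1) = 3**(k + 1)*(k + 2)*(3*k + 5)*factorial(k + 2)
s_(k+1) − s_k = 3**k*(9*k**3 + 48*k**2 + 91*k + 58)*factorial(k + 1)
(s_(k+1) − s_k) − t_k = -3**k*(9*k**2 + 30*k + 28)*factorial(k + 1)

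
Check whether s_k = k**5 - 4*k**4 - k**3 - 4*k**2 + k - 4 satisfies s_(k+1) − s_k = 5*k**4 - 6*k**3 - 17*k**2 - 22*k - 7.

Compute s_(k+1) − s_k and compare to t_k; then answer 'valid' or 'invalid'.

s_(k+1) = k**5 + k**4 - 7*k**3 - 21*k**2 - 21*k - 11
s_(k+1) − s_k = 5*k**4 - 6*k**3 - 17*k**2 - 22*k - 7
(s_(k+1) − s_k) − t_k = 0

Valid: the claim telescopes to t_k.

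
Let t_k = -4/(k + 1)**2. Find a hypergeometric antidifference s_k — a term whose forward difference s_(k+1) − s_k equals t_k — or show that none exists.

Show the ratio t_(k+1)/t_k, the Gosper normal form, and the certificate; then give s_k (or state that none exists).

Ratio r(k) = (k + 1)**2/(k + 2)**2.
Gosper form: A/B · C(k+1)/C(k) with A=k**2 + 2*k + 1, B=k**2 + 4*k + 4, C=1.
Need (k**2 + 2*k + 1)·f(k+1) − (k**2 + 2*k + 1)·f(k) = 1.
deg f ≤ 0 (via 2,2,0).
Put f(k) = c0: A·f(k+1) − B(k−1)·f(k) − C = -1; need -1 = 0 — inconsistent ⇒ no f, not summable.

not Gosper-summable; s_k does not exist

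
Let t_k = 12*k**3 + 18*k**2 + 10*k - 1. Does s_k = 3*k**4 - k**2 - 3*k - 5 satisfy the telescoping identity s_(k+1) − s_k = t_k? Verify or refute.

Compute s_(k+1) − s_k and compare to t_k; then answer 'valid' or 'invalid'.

valid; difference matches t_k

s_(k+1) = -3*k + 3*(k + 1)**4 - (k + 1)**2 - 8
s_(k+1) − s_k = 12*k**3 + 18*k**2 + 10*k - 1
(s_(k+1) − s_k) − t_k = 0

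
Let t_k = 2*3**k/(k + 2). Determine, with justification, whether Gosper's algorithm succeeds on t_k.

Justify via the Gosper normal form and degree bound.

Step 1: r(k) = 3*(k + 2)/(k + 3).
Take A(k)=3*k + 6, B(k)=k + 3, C(k)=1.
f must satisfy (3*k + 6)·f(k+1) − (k + 2)·f(k) = 1.
d = -1 from the (1,1,0) case.
deg f ≤ -1 is impossible — no certificate.

No. Not Gosper-summable.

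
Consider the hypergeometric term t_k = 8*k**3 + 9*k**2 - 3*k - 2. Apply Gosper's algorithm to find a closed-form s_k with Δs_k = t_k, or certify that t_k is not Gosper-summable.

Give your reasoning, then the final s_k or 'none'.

s_k = k*(2*k**3 - k**2 - 4*k + 1)

The ratio is (8*k**3 + 33*k**2 + 39*k + 12)/(8*k**3 + 9*k**2 - 3*k - 2).
Factor: A=1; B=1; C=k**3 + 9*k**2/8 - 3*k/8 - 1/4.
Solve (1)·f(k+1) − (1)·f(k) = k**3 + 9*k**2/8 - 3*k/8 - 1/4.
Bound: deg f ≤ 4.
Coefficient equations give f(k) = k*(2*k**3 - k**2 - 4*k + 1)/8.
Get s_k = R·t_k = k*(2*k**3 - k**2 - 4*k + 1) with R(k) = B(k−1)f(k)/C(k) = k*(2*k**3 - k**2 - 4*k + 1)/(8*k**3 + 9*k**2 - 3*k - 2).
Δs = 8*k**3 + 9*k**2 - 3*k - 2, as required.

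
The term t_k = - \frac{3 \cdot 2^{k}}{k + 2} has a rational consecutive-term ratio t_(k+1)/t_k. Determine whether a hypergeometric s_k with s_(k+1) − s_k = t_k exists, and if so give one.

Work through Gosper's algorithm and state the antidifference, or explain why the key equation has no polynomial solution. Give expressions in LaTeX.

Compute t_(k+1)/t_k: get 2*(k + 2)/(k + 3).
Factor: A=2*k + 4; B=k + 3; C=1.
Solve (2*k + 4)·f(k+1) − (k + 2)·f(k) = 1.
deg f ≤ -1 (via 1,1,0).
Negative degree bound (-1): no f exists, t_k not Gosper-summable.

not Gosper-summable; s_k does not exist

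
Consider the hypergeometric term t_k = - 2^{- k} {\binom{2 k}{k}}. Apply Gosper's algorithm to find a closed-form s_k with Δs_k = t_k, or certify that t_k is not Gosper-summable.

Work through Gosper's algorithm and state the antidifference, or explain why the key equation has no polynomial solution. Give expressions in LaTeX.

none — t_k is not Gosper-summable

t_(k+1)/t_k = (2*k + 1)/(k + 1).
So A=2*k + 1 and B=k + 1, with C=1.
f must satisfy (2*k + 1)·f(k+1) − (k)·f(k) = 1.
deg f ≤ -1 (via 1,1,0).
d = -1 < 0 ⇒ no nonzero polynomial f; not summable.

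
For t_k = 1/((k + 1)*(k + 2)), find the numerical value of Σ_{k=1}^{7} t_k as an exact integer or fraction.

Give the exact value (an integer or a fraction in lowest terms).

Σ = 7/18

Ratio r(k) = (k + 1)/(k + 3).
A = k + 1, B = k + 3, C = 1.
Key eq: (k + 1)·f(k+1) = (k + 2)·f(k) + (1).
deg f ≤ 1 (via 1,1,0).
Match coefficients ⇒ f(k) = k.
Get s_k = R·t_k = k/(k + 1) with R(k) = B(k−1)f(k)/C(k) = k*(k + 2).
Verify: 1/(k**2 + 3*k + 2) matches t_k.
Sum = s_(8) − s_(1); s_(8) = 8/9, s_(1) = 1/2 ⇒ 7/18.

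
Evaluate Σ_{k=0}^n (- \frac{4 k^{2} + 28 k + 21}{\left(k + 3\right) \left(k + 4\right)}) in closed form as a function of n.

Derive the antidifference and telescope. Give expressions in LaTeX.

S(n) = \frac{- 4 n^{2} - 11 n - 7}{n + 4}

Compute t_(k+1)/t_k: get (k + 3)*(28*k + 4*(k + 1)**2 + 49)/((k + 5)*(4*k**2 + 28*k + 21)).
Gosper form: A/B · C(k+1)/C(k) with A=k + 3, B=k + 5, C=k**2 + 7*k + 21/4.
Set up (k + 3)·f(k+1) − (k + 4)·f(k) − (k**2 + 7*k + 21/4) = 0.
Degrees (1,1,2) ⇒ d ≤ 2.
Coefficient equations give f(k) = k*(4*k + 3)/4.
Get s_k = R·t_k = k*(-4*k - 3)/(k + 3) with R(k) = B(k−1)f(k)/C(k) = k*(k + 4)*(4*k + 3)/(4*k**2 + 28*k + 21).
Δs = (-4*k**2 - 28*k - 21)/(k**2 + 7*k + 12), as required.
Σ_(k=0)^n t_k = s_(n+1) − s_(0) = ((-4*n**2 - 11*n - 7)/(n + 4)) − (0), i.e. (-4*n**2 - 11*n - 7)/(n + 4).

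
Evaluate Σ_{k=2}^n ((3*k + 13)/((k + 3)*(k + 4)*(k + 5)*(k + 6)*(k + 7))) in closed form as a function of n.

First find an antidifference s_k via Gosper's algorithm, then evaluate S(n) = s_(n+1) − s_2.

S(n) = (n**3 + 17*n**2 + 94*n - 112)/(280*(n**3 + 17*n**2 + 94*n + 168))

t_(k+1)/t_k = (k + 3)*(3*k + 16)/((k + 8)*(3*k + 13)).
So A=k + 3 and B=k + 8, with C=k + 13/3.
Solve (k + 3)·f(k+1) − (k + 7)·f(k) = k + 13/3.
Degrees (1,1,1) ⇒ d ≤ 4.
Coefficient equations give f(k) = k*(k + 4)*(k**2 + 14*k + 63)/270.
Then R = B(k−1)f/C = k*(k + 4)*(k + 7)*(k**2 + 14*k + 63)/(90*(3*k + 13)), so s_k = R(k)·t_k = k*(k**2 + 14*k + 63)/(90*(k**3 + 14*k**2 + 63*k + 90)).
Δs = (3*k + 13)/(k**5 + 25*k**4 + 245*k**3 + 1175*k**2 + 2754*k + 2520), as required.
Telescope: S(n) = s_(n+1) − s_(2) = (n**3 + 17*n**2 + 94*n + 78)/(90*(n**3 + 17*n**2 + 94*n + 168)) − (19/2520) = (n**3 + 17*n**2 + 94*n - 112)/(280*(n**3 + 17*n**2 + 94*n + 168)).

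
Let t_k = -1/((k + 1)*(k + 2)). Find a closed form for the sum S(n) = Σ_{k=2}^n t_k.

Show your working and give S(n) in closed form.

S(n) = (1 - n)/(3*(n + 2))

Compute t_(k+1)/t_k: get (k + 1)/(k + 3).
Normal form (A,B,C) = (k + 1, k + 3, 1).
f must satisfy (k + 1)·f(k+1) − (k + 2)·f(k) = 1.
From deg A=1, deg B=1, deg C=0: d=1.
Match coefficients ⇒ f(k) = k.
R(k) = B(k−1)·f(k)/C(k) = k*(k + 2); s_k = R·t_k = -k/(k + 1).
Verify: -1/(k**2 + 3*k + 2) matches t_k.
Telescope: S(n) = s_(n+1) − s_(2) = (-n - 1)/(n + 2) − (-2/3) = (1 - n)/(3*(n + 2)).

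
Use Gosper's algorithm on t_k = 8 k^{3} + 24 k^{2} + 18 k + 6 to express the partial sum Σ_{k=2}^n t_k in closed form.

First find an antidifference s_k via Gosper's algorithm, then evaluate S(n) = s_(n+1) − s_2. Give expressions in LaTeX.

S(n) = 2 n^{4} + 12 n^{3} + 23 n^{2} + 19 n - 56

The ratio is (4*k**3 + 24*k**2 + 45*k + 28)/(4*k**3 + 12*k**2 + 9*k + 3).
Factor: A=1; B=1; C=k**3 + 3*k**2 + 9*k/4 + 3/4.
f must satisfy (1)·f(k+1) − (1)·f(k) = k**3 + 3*k**2 + 9*k/4 + 3/4.
From deg A=0, deg B=0, deg C=3: d=4.
Match coefficients ⇒ f(k) = k*(2*k**3 + 4*k**2 - k + 1)/8.
Get s_k = R·t_k = k*(2*k**3 + 4*k**2 - k + 1) with R(k) = B(k−1)f(k)/C(k) = k*(2*k**3 + 4*k**2 - k + 1)/(2*(4*k**3 + 12*k**2 + 9*k + 3)).
Check: Δs_k = 8*k**3 + 24*k**2 + 18*k + 6. ✓
Evaluate: s_(n+1) = 2*n**4 + 12*n**3 + 23*n**2 + 19*n + 6; subtract s_(2) = 62 ⇒ S(n) = 2*n**4 + 12*n**3 + 23*n**2 + 19*n - 56.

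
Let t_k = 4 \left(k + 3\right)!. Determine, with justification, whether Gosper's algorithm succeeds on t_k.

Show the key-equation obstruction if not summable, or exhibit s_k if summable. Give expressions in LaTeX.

No — key equation has no polynomial f.

The ratio is k + 4.
So A=k + 4 and B=1, with C=1.
Solve (k + 4)·f(k+1) − (1)·f(k) = 1.
Degrees (1,0,0) ⇒ d ≤ -1.
deg f ≤ -1 is impossible — no certificate.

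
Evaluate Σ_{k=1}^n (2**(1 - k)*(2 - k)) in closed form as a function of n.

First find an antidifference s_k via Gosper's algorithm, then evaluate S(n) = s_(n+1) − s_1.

Compute t_(k+1)/t_k: get (k - 1)/(2*(k - 2)).
Gosper form: A/B · C(k+1)/C(k) with A=1/2, B=1, C=k - 2.
Set up (1/2)·f(k+1) − (1)·f(k) − (k - 2) = 0.
deg f ≤ 1 (via 0,0,1).
Match coefficients ⇒ f(k) = -2*(k - 1).
So s_k = (B(k−1)f/C)·t_k = (-2*(k - 1)/(k - 2))·t_k = 2**(2 - k)*(k - 1).
Δs = 2**(1 - k)*(2 - k), as required.
s_(n+1) = 2**(1 - n)*n and s_(1) = 0, so S(n) = 2**(1 - n)*n.

S(n) = 2**(1 - n)*n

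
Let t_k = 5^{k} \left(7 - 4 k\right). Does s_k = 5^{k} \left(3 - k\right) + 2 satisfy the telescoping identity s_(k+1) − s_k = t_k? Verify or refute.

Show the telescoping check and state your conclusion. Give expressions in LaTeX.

valid; difference matches t_k

s_(k+1) = 5**(k + 1)*(2 - k) + 2
s_(k+1) − s_k = 5**k*(7 - 4*k)
(s_(k+1) − s_k) − t_k = 0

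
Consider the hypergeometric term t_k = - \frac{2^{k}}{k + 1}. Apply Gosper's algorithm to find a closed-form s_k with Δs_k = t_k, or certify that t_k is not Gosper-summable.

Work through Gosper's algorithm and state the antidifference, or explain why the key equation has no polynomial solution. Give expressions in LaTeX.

none (Gosper's algorithm certifies no s_k)

Step 1: r(k) = 2*(k + 1)/(k + 2).
So A=2*k + 2 and B=k + 2, with C=1.
Need (2*k + 2)·f(k+1) − (k + 1)·f(k) = 1.
deg f ≤ -1 (via 1,1,0).
d = -1 < 0 ⇒ no nonzero polynomial f; not summable.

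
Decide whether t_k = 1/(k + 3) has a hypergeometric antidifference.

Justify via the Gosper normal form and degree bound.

No — key equation has no polynomial f.

Ratio r(k) = (k + 3)/(k + 4).
Factor: A=k + 3; B=k + 4; C=1.
Need (k + 3)·f(k+1) − (k + 3)·f(k) = 1.
deg f ≤ 0 (via 1,1,0).
Put f(k) = c0: A·f(k+1) − B(k−1)·f(k) − C = -1; need -1 = 0 — inconsistent ⇒ no f, not summable.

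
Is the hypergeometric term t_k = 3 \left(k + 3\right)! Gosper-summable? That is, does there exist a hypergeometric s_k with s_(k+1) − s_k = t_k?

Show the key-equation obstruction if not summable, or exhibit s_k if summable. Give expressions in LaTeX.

No; the degree bound rules out any f.

Ratio r(k) = k + 4.
Normal form (A,B,C) = (k + 4, 1, 1).
Set up (k + 4)·f(k+1) − (1)·f(k) − (1) = 0.
Bound: deg f ≤ -1.
deg f ≤ -1 is impossible — no certificate.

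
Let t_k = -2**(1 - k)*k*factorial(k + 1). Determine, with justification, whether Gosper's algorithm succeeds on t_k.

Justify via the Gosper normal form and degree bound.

Yes. s_k = -2**(2 - k)*factorial(k + 1).

The ratio is (k + 1)*(k + 2)/(2*k).
Take A(k)=k/2 + 1, B(k)=1, C(k)=k.
Need (k/2 + 1)·f(k+1) − (1)·f(k) = k.
Degrees (1,0,1) ⇒ d ≤ 0.
Coefficient equations give f(k) = 2.
So s_k = (B(k−1)f/C)·t_k = (2/k)·t_k = -2**(2 - k)*factorial(k + 1).
s_(k+1) − s_k = -2**(1 - k)*k*factorial(k + 1) = t_k.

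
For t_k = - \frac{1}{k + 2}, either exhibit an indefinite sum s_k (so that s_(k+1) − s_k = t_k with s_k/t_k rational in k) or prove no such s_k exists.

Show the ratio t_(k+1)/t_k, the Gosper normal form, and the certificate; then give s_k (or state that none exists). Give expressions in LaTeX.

no hypergeometric antidifference exists

The ratio is (k + 2)/(k + 3).
Factor: A=k + 2; B=k + 3; C=1.
Need (k + 2)·f(k+1) − (k + 2)·f(k) = 1.
Bound: deg f ≤ 0.
Put f(k) = c0: A·f(k+1) − B(k−1)·f(k) − C = -1; need -1 = 0 — inconsistent ⇒ no f, not summable.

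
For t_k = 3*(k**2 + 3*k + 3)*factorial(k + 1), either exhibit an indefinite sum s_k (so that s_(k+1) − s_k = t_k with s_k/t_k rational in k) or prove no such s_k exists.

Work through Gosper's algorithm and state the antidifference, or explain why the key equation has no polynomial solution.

t_(k+1)/t_k = (k + 2)*(3*k + (k + 1)**2 + 6)/(k**2 + 3*k + 3).
Factor: A=k + 2; B=1; C=k**2 + 3*k + 3.
f must satisfy (k + 2)·f(k+1) − (1)·f(k) = k**2 + 3*k + 3.
deg f ≤ 1 (via 1,0,2).
A polynomial solution: f(k) = k + 1.
R(k) = B(k−1)·f(k)/C(k) = (k + 1)/(k**2 + 3*k + 3); s_k = R·t_k = 3*(k + 1)*factorial(k + 1).
Check: Δs_k = 3*(k**2 + 3*k + 3)*factorial(k + 1). ✓

s_k = 3*(k + 1)*factorial(k + 1)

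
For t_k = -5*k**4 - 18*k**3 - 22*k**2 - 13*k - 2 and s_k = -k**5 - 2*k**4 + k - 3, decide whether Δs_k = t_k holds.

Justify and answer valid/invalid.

valid (s_(k+1) − s_k reduces to t_k)

s_(k+1) = k - (k + 1)**5 - 2*(k + 1)**4 - 2
s_(k+1) − s_k = k**5 + 2*k**4 - (k + 1)**5 - 2*(k + 1)**4 + 1
(s_(k+1) − s_k) − t_k = 0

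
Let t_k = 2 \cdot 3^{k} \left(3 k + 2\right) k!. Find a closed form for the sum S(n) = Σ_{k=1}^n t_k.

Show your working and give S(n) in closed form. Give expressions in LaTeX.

The ratio is 3*(k + 1)*(3*k + 5)/(3*k + 2).
Factor: A=3*k + 3; B=1; C=k + 2/3.
Need (3*k + 3)·f(k+1) − (1)·f(k) = k + 2/3.
Degrees (1,0,1) ⇒ d ≤ 0.
Match coefficients ⇒ f(k) = 1/3.
Then R = B(k−1)f/C = 1/(3*k + 2), so s_k = R(k)·t_k = 2*3**k*factorial(k).
s_(k+1) − s_k = 2*3**k*(3*k + 2)*factorial(k) = t_k.
Evaluate: s_(n+1) = 6*3**n*factorial(n + 1); subtract s_(1) = 6 ⇒ S(n) = 6*3**n*factorial(n + 1) - 6.

S(n) = 6 \cdot 3^{n} \left(n + 1\right)! - 6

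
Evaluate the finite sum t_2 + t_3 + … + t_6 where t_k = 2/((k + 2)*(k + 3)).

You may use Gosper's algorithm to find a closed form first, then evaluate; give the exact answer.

t_(k+1)/t_k = (k + 2)/(k + 4).
Take A(k)=k + 2, B(k)=k + 4, C(k)=1.
Solve (k + 2)·f(k+1) − (k + 3)·f(k) = 1.
From deg A=1, deg B=1, deg C=0: d=1.
Solving with deg f ≤ 1: f(k) = k/2.
Then R = B(k−1)f/C = k*(k + 3)/2, so s_k = R(k)·t_k = k/(k + 2).
s_(k+1) − s_k = 2/(k**2 + 5*k + 6) = t_k.
Σ_(k=2)^(6) t_k = s_(7) − s_(2) = 7/9 − (1/2) = 5/18.

Σ = 5/18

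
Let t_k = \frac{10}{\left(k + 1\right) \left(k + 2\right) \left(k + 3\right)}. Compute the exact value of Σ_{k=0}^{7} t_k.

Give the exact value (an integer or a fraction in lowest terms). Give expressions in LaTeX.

Ratio r(k) = (k + 1)/(k + 4).
So A=k + 1 and B=k + 4, with C=1.
f must satisfy (k + 1)·f(k+1) − (k + 3)·f(k) = 1.
From deg A=1, deg B=1, deg C=0: d=2.
Coefficient equations give f(k) = k*(k + 3)/4.
Certificate R = B(k−1)f/C = k*(k + 3)**2/4 gives s_k = 5*k*(k + 3)/(2*(k + 1)*(k + 2)).
s_(k+1) − s_k = 10/(k**3 + 6*k**2 + 11*k + 6) = t_k.
Σ_(k=0)^(7) t_k = s_(8) − s_(0) = 22/9 − (0) = 22/9.

Σ = 22/9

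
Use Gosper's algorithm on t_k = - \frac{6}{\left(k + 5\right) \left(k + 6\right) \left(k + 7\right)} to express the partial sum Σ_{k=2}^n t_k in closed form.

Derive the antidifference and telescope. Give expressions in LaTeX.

S(n) = \frac{3 \left(- n^{2} - 13 n + 14\right)}{56 \left(n^{2} + 13 n + 42\right)}

r(k) = (k + 5)/(k + 8) after simplifying.
Factor: A=k + 5; B=k + 8; C=1.
Set up (k + 5)·f(k+1) − (k + 7)·f(k) − (1) = 0.
Degrees (1,1,0) ⇒ d ≤ 2.
Coefficient equations give f(k) = k*(k + 11)/60.
So s_k = (B(k−1)f/C)·t_k = (k*(k + 7)*(k + 11)/60)·t_k = k*(-k - 11)/(10*(k + 5)*(k + 6)).
Δs = -6/(k**3 + 18*k**2 + 107*k + 210), as required.
Σ_(k=2)^n t_k = s_(n+1) − s_(2) = ((-n**2 - 13*n - 12)/(10*(n**2 + 13*n + 42))) − (-13/280), i.e. 3*(-n**2 - 13*n + 14)/(56*(n**2 + 13*n + 42)).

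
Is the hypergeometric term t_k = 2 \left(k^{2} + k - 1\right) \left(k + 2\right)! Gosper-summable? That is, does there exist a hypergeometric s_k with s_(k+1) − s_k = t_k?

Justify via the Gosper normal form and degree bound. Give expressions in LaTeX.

Yes. s_k = 2 \left(k - 2\right) \left(k + 2\right)!.

The ratio is (k + 3)*(k + (k + 1)**2)/(k**2 + k - 1).
Normal form (A,B,C) = (k + 3, 1, k**2 + k - 1).
Need (k + 3)·f(k+1) − (1)·f(k) = k**2 + k - 1.
Bound: deg f ≤ 1.
A polynomial solution: f(k) = k - 2.
R(k) = B(k−1)·f(k)/C(k) = (k - 2)/(k**2 + k - 1); s_k = R·t_k = 2*(k - 2)*factorial(k + 2).
Δs = 2*(k**2 + k - 1)*factorial(k + 2), as required.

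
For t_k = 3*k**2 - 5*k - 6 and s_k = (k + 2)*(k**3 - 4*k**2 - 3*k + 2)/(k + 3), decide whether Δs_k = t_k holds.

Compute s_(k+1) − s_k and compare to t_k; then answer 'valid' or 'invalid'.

s_(k+1) = (k**4 + 2*k**3 - 11*k**2 - 28*k - 12)/(k + 4)
s_(k+1) − s_k = (3*k**4 + 14*k**3 - 13*k**2 - 84*k - 52)/(k**2 + 7*k + 12)
(s_(k+1) − s_k) − t_k = 2*(-k**3 - 4*k**2 + 9*k + 10)/(k**2 + 7*k + 12)

Invalid: residual 2*(-k**3 - 4*k**2 + 9*k + 10)/(k**2 + 7*k + 12) ≠ 0.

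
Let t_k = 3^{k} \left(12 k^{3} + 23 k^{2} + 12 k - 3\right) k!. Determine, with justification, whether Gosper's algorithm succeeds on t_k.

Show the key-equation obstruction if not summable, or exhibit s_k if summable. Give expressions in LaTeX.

Yes. s_k = 3^{k} \left(4 k^{2} - 3 k - 3\right) k!.

Compute t_(k+1)/t_k: get 3*(12*k**4 + 71*k**3 + 153*k**2 + 138*k + 44)/(12*k**3 + 23*k**2 + 12*k - 3).
So A=3*k + 3 and B=1, with C=k**3 + 23*k**2/12 + k - 1/4.
Need (3*k + 3)·f(k+1) − (1)·f(k) = k**3 + 23*k**2/12 + k - 1/4.
From deg A=1, deg B=0, deg C=3: d=2.
Match coefficients ⇒ f(k) = (4*k**2 - 3*k - 3)/12.
Certificate R = B(k−1)f/C = (4*k**2 - 3*k - 3)/(12*k**3 + 23*k**2 + 12*k - 3) gives s_k = 3**k*(4*k**2 - 3*k - 3)*factorial(k).
Verify: 3**k*(12*k**3 + 23*k**2 + 12*k - 3)*factorial(k) matches t_k.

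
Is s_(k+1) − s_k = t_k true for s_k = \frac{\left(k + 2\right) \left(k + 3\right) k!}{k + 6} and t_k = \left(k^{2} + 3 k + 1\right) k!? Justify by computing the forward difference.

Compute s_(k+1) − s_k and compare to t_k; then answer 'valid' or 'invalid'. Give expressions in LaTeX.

s_(k+1) = (k + 3)*(k + 4)*factorial(k + 1)/(k + 7)
s_(k+1) − s_k = (k + 3)*(k**3 + 10*k**2 + 25*k + 10)*factorial(k)/((k + 6)*(k + 7))
(s_(k+1) − s_k) − t_k = -3*(k**3 + 9*k**2 + 18*k + 4)*factorial(k)/((k + 6)*(k + 7))

Invalid: residual - \frac{3 \left(k^{3} + 9 k^{2} + 18 k + 4\right) k!}{\left(k + 6\right) \left(k + 7\right)} ≠ 0.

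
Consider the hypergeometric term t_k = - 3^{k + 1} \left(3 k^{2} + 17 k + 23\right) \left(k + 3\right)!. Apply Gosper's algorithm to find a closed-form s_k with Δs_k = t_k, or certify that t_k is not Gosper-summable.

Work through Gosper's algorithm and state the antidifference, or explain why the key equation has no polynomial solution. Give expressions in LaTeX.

Ratio r(k) = 3*(3*k**3 + 35*k**2 + 135*k + 172)/(3*k**2 + 17*k + 23).
Gosper form: A/B · C(k+1)/C(k) with A=3*k + 12, B=1, C=k**2 + 17*k/3 + 23/3.
Key eq: (3*k + 12)·f(k+1) = (1)·f(k) + (k**2 + 17*k/3 + 23/3).
Degrees (1,0,2) ⇒ d ≤ 1.
Solve for f: f(k) = (k + 1)/3 (degree 1 ≤ 1).
So s_k = (B(k−1)f/C)·t_k = ((k + 1)/(3*k**2 + 17*k + 23))·t_k = -3**(k + 1)*(k + 1)*factorial(k + 3).
Verify: -3**(k + 1)*(3*k**2 + 17*k + 23)*factorial(k + 3) matches t_k.

s_k = - 3^{k + 1} \left(k + 1\right) \left(k + 3\right)!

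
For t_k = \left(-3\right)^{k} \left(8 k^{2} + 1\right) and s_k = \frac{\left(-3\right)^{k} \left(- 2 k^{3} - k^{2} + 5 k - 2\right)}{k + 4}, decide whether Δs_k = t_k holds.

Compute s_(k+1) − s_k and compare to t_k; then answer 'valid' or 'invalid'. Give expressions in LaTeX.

s_(k+1) = 3*(-3)**k*k*(2*k**2 + 7*k + 3)/(k + 5)
s_(k+1) − s_k = (-3)**k*(8*k**4 + 56*k**3 + 93*k**2 + 13*k + 10)/(k**2 + 9*k + 20)
(s_(k+1) − s_k) − t_k = (-3)**k*(-16*k**3 - 68*k**2 + 4*k - 10)/(k**2 + 9*k + 20)

Invalid: residual \frac{\left(-3\right)^{k} \left(- 16 k^{3} - 68 k^{2} + 4 k - 10\right)}{k^{2} + 9 k + 20} ≠ 0.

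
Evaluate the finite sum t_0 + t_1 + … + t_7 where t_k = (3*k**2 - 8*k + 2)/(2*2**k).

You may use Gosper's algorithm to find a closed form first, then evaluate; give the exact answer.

Σ = 589/256

Compute t_(k+1)/t_k: get (3*k**2 - 2*k - 3)/(2*(3*k**2 - 8*k + 2)).
A = 1/2, B = 1, C = k**2 - 8*k/3 + 2/3.
f must satisfy (1/2)·f(k+1) − (1)·f(k) = k**2 - 8*k/3 + 2/3.
d = 2 from the (0,0,2) case.
Match coefficients ⇒ f(k) = -2*(3*k**2 - 2*k + 3)/3.
So s_k = (B(k−1)f/C)·t_k = (-2*(3*k**2 - 2*k + 3)/(3*k**2 - 8*k + 2))·t_k = (-3*k**2 + 2*k - 3)/2**k.
Δs = (3*k**2 - 8*k + 2)/(2*2**k), as required.
Evaluate s at k=8 and k=0: -179/256 and -3; difference 589/256.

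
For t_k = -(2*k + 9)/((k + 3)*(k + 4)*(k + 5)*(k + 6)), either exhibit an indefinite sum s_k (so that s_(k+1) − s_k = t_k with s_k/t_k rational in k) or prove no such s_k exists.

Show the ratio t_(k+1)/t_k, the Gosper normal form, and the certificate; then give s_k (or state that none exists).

t_(k+1)/t_k = (k + 3)*(2*k + 11)/((k + 7)*(2*k + 9)).
A = k + 3, B = k + 7, C = k + 9/2.
f must satisfy (k + 3)·f(k+1) − (k + 6)·f(k) = k + 9/2.
Degrees (1,1,1) ⇒ d ≤ 3.
Solve for f: f(k) = k*(k + 4)*(k + 8)/30 (degree 3 ≤ 3).
Get s_k = R·t_k = k*(-k - 8)/(15*(k**2 + 8*k + 15)) with R(k) = B(k−1)f(k)/C(k) = k*(k + 4)*(k + 6)*(k + 8)/(15*(2*k + 9)).
Verify: (-2*k - 9)/(k**4 + 18*k**3 + 119*k**2 + 342*k + 360) matches t_k.

s_k = k*(-k - 8)/(15*(k**2 + 8*k + 15))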